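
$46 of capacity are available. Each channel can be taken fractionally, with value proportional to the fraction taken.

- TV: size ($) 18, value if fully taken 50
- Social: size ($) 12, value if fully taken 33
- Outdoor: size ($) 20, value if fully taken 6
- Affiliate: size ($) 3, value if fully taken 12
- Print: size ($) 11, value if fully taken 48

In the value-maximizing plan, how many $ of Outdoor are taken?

2

Rank by value-to-size ratio: Print 48/11≈4.36, Affiliate 12/3≈4, TV 50/18≈2.78, Social 33/12≈2.75, Outdoor 6/20≈0.3.
Print: take in full, 11 $ for value 48 ; 35 left.
Take all of Affiliate (3 $, value 12) ; 32 $ left.
TV: take in full, 18 $ for value 50 ; 14 left.
Social: take in full, 12 $ for value 33 ; 2 left.
2 $ left: a 2/20 share of Outdoor gives 6×2/20 = 0.6.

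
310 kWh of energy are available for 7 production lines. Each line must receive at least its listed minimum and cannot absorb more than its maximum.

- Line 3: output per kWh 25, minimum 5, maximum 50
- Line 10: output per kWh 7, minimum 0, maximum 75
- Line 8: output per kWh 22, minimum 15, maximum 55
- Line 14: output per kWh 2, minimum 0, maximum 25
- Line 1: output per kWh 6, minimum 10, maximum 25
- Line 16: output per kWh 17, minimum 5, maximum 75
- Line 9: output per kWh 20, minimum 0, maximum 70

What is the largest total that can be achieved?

5545

Meeting every minimum uses 5+0+15+0+10+5+0 = 35 kWh, leaving 275.
Highest output per kWh first: Line 3 25 > Line 8 22 > Line 9 20 > Line 16 17 > Line 10 7 > Line 1 6 > Line 14 2.
Line 3: +45 to 50 (cap) ; 230 left.
Line 8 takes 40 more to reach its cap of 55 ; 190 left.
Line 9: +70 to 70 (cap) ; 120 left.
Give Line 16 70 more to hit its cap of 75 ; 50 left.
Only 50 left; Line 10 takes them to reach 50.
Total = 25×50 + 7×50 + 22×55 + 6×10 + 17×75 + 20×70 = 5545.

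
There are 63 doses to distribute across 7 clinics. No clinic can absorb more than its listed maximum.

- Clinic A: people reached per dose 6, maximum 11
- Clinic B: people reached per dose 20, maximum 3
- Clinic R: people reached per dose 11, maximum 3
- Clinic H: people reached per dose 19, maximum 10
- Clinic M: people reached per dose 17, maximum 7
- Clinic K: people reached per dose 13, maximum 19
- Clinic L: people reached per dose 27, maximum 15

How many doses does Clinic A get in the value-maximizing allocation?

6

Rank by people reached per dose: Clinic L 27 > Clinic B 20 > Clinic H 19 > Clinic M 17 > Clinic K 13 > Clinic R 11 > Clinic A 6.
Clinic L: +15 to 15 (cap) → 48 left.
Give Clinic B 3 to hit its cap of 3 → 45 left.
Clinic H: +10 to 10 (cap) → 35 left.
Clinic M takes 7 to reach its cap of 7 → 28 left.
Give Clinic K 19 to hit its cap of 19 → 9 left.
Clinic R: +3 to 3 (cap) → 6 left.
Clinic A has room for 11 but only 6 remain, so it gets 6.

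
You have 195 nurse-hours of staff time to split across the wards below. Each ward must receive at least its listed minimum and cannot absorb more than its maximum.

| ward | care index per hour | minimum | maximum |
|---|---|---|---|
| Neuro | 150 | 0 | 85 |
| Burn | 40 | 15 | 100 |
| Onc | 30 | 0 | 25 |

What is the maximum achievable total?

Meeting every minimum uses 0+15+0 = 15 nurse-hours, leaving 180.
Rank by care index per hour: Neuro 150 > Burn 40 > Onc 30.
Give Neuro 85 more to hit its cap of 85 — 95 left.
Burn: +85 to 100 (cap) — 10 left.
Onc has room for 25 more but only 10 remain, so it gets 10.
Total = 150×85 + 40×100 + 30×10 = 17050.

17050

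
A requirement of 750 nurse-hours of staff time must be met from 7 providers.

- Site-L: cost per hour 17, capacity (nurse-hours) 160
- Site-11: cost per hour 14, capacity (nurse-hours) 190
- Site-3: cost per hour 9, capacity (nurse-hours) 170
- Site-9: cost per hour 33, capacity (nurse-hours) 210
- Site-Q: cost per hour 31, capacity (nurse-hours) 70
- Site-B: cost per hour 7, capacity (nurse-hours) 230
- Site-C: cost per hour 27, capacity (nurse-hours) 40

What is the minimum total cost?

Cheapest first:
Take 230 from Site-B at 7 → need 520 more.
Take 170 from Site-3 at 9 → need 350 more.
Site-11 at 14: take all 190 nurse-hours → 160 still needed.
Take 160 from Site-L at 17 → need 0 more.
Site-C, Site-Q, Site-9: unused.
Cost = 230×7 + 170×9 + 190×14 + 160×17 = 8520.

8520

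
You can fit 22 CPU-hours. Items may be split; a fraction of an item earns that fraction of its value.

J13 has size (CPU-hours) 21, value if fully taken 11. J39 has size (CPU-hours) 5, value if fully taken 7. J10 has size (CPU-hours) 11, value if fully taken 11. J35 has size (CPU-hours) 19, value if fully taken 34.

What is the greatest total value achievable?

38.2

Sort by value density: J35 34/19≈1.79, J39 7/5≈1.4, J10 11/11≈1, J13 11/21≈0.524.
Take all of J35 (19 CPU-hours, value 34) ; 3 CPU-hours left.
3 CPU-hours left: a 3/5 share of J39 gives 7×3/5 = 4.2.
Total value = 38.2.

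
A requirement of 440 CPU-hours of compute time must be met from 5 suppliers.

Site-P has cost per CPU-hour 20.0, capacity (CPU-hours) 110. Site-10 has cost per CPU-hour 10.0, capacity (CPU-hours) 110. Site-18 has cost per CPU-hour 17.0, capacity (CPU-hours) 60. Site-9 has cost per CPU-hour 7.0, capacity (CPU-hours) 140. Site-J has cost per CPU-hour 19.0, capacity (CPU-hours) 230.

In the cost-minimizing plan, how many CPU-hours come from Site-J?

Fill from the cheapest supplier first.
Take 140 from Site-9 at 7.0 — need 300 more.
Site-10 at 10.0: take all 110 CPU-hours — 190 still needed.
Site-18 at 17.0: take all 60 CPU-hours — 130 still needed.
Site-J (19.0): take the remaining 130 — done.
Site-P: unused.

130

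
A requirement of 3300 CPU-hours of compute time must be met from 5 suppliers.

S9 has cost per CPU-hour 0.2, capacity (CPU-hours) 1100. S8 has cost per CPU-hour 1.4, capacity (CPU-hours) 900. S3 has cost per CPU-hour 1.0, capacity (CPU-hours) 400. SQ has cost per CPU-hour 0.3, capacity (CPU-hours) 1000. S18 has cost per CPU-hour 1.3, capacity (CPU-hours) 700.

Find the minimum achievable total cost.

Use suppliers in increasing cost order.
S9 at 0.2: take all 1100 CPU-hours ; 2200 still needed.
SQ at 0.3: take all 1000 CPU-hours ; 1200 still needed.
Take 400 from S3 at 1.0 ; need 800 more.
S18 at 1.3: take all 700 CPU-hours ; 100 still needed.
S8 at 1.4: take 100 of its 900 ; requirement met.
Cost = 1100×0.2 + 1000×0.3 + 400×1.0 + 700×1.3 + 100×1.4 = 1970.

1970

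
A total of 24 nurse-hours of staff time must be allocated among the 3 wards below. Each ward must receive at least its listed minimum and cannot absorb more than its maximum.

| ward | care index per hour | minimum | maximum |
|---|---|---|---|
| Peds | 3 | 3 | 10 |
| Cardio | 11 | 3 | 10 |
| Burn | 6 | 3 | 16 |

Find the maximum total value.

185

Meeting every minimum uses 3+3+3 = 9 nurse-hours, leaving 15.
Order the wards by care index per hour: Cardio 11 > Burn 6 > Peds 3.
Cardio takes 7 more to reach its cap of 10 → 8 left.
Only 8 left; Burn takes them to reach 11.
Total = 3×3 + 11×10 + 6×11 = 185.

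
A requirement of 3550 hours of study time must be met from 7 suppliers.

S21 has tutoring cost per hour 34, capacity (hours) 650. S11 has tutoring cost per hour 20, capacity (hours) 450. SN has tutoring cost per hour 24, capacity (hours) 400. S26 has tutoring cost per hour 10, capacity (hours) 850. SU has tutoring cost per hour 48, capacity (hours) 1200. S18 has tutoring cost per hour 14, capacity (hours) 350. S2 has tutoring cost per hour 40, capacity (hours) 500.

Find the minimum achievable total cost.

90900

Use suppliers in increasing cost order.
S26 at 10: take all 850 hours — 2700 still needed.
S18 at 14: take all 350 hours — 2350 still needed.
S11 (20): use full 450 — 1900 hours to go.
Take 400 from SN at 24 — need 1500 more.
S21 at 34: take all 650 hours — 850 still needed.
S2 at 40: take all 500 hours — 350 still needed.
Take 350 from SU at 48 to finish.
Cost = 850×10 + 350×14 + 450×20 + 400×24 + 650×34 + 500×40 + 350×48 = 90900.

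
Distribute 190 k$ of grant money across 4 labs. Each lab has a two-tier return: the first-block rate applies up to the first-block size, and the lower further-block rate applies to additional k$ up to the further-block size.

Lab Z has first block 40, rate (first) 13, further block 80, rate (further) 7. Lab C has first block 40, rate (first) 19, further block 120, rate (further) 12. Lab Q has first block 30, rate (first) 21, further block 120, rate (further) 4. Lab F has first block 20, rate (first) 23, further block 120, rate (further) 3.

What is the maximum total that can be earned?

Treat each block as its own option and order by rate: Lab F/T1 23 > Lab Q/T1 21 > Lab C/T1 19 > Lab Z/T1 13 > Lab C/T2 12 > Lab Z/T2 7 > Lab Q/T2 4 > Lab F/T2 3.
Fill Lab F T1 block (20 at 23) — 170 left.
Lab Q T1 at 21: fill all 30 — 140 left.
Lab C/T1 (19): +40 — 100 left.
Fill Lab Z T1 block (40 at 13) — 60 left.
Lab C T2 at 12: only 60 left, fill 60.
Total = 23×20 + 21×30 + 19×40 + 13×40 + 12×60 = 3090.

3090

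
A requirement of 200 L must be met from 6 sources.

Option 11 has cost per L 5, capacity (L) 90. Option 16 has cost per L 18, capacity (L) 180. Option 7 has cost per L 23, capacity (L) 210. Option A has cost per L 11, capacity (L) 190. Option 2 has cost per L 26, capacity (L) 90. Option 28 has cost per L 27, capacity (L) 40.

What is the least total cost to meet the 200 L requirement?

1660

Use sources in increasing cost order.
Option 11 at 5: take all 90 L — 110 still needed.
Option A (11): take the remaining 110 — done.
Option 16, Option 7, Option 2, Option 28: unused.
Cost = 90×5 + 110×11 = 1660.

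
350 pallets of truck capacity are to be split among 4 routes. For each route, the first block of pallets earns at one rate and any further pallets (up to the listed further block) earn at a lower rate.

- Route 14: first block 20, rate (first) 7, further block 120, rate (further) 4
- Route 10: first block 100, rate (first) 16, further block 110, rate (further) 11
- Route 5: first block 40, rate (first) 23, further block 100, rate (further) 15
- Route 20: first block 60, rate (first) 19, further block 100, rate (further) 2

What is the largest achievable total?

Order all 8 blocks by rate: Route 5/first 23 > Route 20/first 19 > Route 10/first 16 > Route 5/second 15 > Route 10/second 11 > Route 14/first 7 > Route 14/second 4 > Route 20/second 2.
Route 5/first (23): +40 — 310 left.
Fill Route 20 first block (60 at 19) — 250 left.
Route 10 first at 16: fill all 100 — 150 left.
Route 5/second (15): +100 — 50 left.
Route 10 second at 11: only 50 left, fill 50.
Total = 23×40 + 19×60 + 16×100 + 15×100 + 11×50 = 5710.

5710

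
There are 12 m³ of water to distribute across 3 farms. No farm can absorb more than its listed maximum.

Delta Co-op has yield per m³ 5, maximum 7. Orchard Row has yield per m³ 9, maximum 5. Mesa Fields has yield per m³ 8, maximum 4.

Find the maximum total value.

92

Highest yield per m³ first: Orchard Row 9 > Mesa Fields 8 > Delta Co-op 5.
Give Orchard Row 5 to hit its cap of 5 → 7 left.
Mesa Fields takes 4 to reach its cap of 4 → 3 left.
Delta Co-op has room for 7 but only 3 remain, so it gets 3.
Total = 5×3 + 9×5 + 8×4 = 92.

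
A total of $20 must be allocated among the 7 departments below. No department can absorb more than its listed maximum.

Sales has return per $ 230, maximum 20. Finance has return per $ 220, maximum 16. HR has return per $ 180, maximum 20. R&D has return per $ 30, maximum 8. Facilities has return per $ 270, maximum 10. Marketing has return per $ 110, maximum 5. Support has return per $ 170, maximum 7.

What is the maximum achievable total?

Rank by return per $: Facilities 270 > Sales 230 > Finance 220 > HR 180 > Support 170 > Marketing 110 > R&D 30.
Facilities takes 10 to reach its cap of 10 ; 10 left.
Sales: +10 (room for 20) → 10. Pool exhausted.
Total = 230×10 + 270×10 = 5000.

5000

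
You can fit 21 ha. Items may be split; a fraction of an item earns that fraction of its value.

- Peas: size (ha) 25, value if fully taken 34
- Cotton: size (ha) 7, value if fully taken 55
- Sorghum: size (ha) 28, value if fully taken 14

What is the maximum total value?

74.04

Sort by value density: Cotton 55/7≈7.86, Peas 34/25≈1.36, Sorghum 14/28≈0.5.
Take all of Cotton (7 ha, value 55) → 14 ha left.
14 ha left: a 14/25 share of Peas gives 34×14/25 = 19.04.
Total value = 74.04.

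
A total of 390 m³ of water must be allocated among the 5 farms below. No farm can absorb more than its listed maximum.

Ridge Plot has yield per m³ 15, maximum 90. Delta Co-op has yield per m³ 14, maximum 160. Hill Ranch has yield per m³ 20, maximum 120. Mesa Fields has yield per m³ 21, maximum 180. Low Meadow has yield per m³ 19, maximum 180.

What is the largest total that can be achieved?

Highest yield per m³ first: Mesa Fields 21 > Hill Ranch 20 > Low Meadow 19 > Ridge Plot 15 > Delta Co-op 14.
Give Mesa Fields 180 to hit its cap of 180 ; 210 left.
Hill Ranch: +120 to 120 (cap) ; 90 left.
Low Meadow: +90 (room for 180) → 90. Pool exhausted.
Total = 20×120 + 21×180 + 19×90 = 7890.

7890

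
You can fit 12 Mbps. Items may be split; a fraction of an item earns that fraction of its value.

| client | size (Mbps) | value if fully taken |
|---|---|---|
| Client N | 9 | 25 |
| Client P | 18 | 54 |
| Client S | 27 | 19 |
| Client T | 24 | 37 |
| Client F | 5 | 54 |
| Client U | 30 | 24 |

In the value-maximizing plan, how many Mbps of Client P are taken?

Rank by value-to-size ratio: Client F 54/5≈10.8, Client P 54/18≈3, Client N 25/9≈2.78, Client T 37/24≈1.54, Client U 24/30≈0.8, Client S 19/27≈0.704.
Client F: take in full, 5 Mbps for value 54 → 7 left.
Only 7 Mbps remain; take 7/18 of Client P for value 54×7/18 = 21.

7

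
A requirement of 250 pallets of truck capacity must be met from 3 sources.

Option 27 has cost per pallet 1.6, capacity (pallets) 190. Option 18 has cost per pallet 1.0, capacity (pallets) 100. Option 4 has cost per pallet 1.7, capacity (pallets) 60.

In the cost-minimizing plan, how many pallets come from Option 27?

Use sources in increasing cost order.
Take 100 from Option 18 at 1.0 ; need 150 more.
Option 27 (1.6): take the remaining 150 ; done.
Option 4: unused.

150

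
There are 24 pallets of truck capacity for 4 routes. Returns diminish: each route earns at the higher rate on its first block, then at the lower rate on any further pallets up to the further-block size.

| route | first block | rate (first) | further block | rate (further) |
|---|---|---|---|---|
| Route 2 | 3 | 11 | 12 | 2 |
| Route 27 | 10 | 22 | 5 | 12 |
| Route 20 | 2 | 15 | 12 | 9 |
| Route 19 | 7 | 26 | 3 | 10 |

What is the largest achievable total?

Order all 8 blocks by rate: Route 19/tier1 26 > Route 27/tier1 22 > Route 20/tier1 15 > Route 27/tier2 12 > Route 2/tier1 11 > Route 19/tier2 10 > Route 20/tier2 9 > Route 2/tier2 2.
Route 19 tier1 at 26: fill all 7 — 17 left.
Route 27/tier1 (22): +10 — 7 left.
Route 20/tier1 (15): +2 — 5 left.
Route 27/tier2 (12): +5 — 0 left.
Total = 26×7 + 22×10 + 15×2 + 12×5 = 492.

492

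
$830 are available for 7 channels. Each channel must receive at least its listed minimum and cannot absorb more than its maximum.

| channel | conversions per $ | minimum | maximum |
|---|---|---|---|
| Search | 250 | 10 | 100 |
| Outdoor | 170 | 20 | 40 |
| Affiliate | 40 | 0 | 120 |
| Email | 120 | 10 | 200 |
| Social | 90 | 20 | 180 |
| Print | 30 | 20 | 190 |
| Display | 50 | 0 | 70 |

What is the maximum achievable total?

Meeting every minimum uses 10+20+0+10+20+20+0 = 80 $, leaving 750.
Rank by conversions per $: Search 250 > Outdoor 170 > Email 120 > Social 90 > Display 50 > Affiliate 40 > Print 30.
Search takes 90 more to reach its cap of 100 → 660 left.
Give Outdoor 20 more to hit its cap of 40 → 640 left.
Email takes 190 more to reach its cap of 200 → 450 left.
Social: +160 to 180 (cap) → 290 left.
Give Display 70 more to hit its cap of 70 → 220 left.
Give Affiliate 120 more to hit its cap of 120 → 100 left.
Print has room for 170 more but only 100 remain, so it gets 120.
Total = 250×100 + 170×40 + 40×120 + 120×200 + 90×180 + 30×120 + 50×70 = 83900.

83900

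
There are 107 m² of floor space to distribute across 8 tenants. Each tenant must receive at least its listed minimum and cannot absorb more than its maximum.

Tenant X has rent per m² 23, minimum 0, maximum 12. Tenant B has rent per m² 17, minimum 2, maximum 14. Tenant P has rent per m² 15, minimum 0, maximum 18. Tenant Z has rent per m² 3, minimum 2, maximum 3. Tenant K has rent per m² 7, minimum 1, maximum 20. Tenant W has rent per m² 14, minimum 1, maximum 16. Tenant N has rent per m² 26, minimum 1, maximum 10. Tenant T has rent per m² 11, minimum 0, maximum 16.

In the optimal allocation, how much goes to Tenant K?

Meeting every minimum uses 0+2+0+2+1+1+1+0 = 7 m², leaving 100.
Order the tenants by rent per m²: Tenant N 26 > Tenant X 23 > Tenant B 17 > Tenant P 15 > Tenant W 14 > Tenant T 11 > Tenant K 7 > Tenant Z 3.
Tenant N: +9 to 10 (cap) — 91 left.
Tenant X takes 12 more to reach its cap of 12 — 79 left.
Give Tenant B 12 more to hit its cap of 14 — 67 left.
Tenant P: +18 to 18 (cap) — 49 left.
Give Tenant W 15 more to hit its cap of 16 — 34 left.
Tenant T: +16 to 16 (cap) — 18 left.
Tenant K: +18 (room for 19) → 19. Pool exhausted.

19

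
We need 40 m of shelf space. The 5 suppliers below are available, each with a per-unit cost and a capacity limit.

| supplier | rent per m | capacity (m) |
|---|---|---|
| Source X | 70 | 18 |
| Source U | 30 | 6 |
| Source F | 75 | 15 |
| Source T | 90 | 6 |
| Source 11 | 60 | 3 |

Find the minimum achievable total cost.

Cheapest first:
Take 6 from Source U at 30 ; need 34 more.
Source 11 at 60: take all 3 m ; 31 still needed.
Source X at 70: take all 18 m ; 13 still needed.
Source F (75): take the remaining 13 ; done.
Source T: unused.
Cost = 6×30 + 3×60 + 18×70 + 13×75 = 2595.

2595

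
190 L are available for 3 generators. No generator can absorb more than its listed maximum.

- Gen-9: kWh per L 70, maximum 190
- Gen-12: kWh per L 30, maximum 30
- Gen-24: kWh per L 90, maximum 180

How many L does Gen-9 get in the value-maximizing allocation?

Highest kWh per L first: Gen-24 90 > Gen-9 70 > Gen-12 30.
Gen-24 takes 180 to reach its cap of 180 ; 10 left.
Gen-9: +10 (room for 190) → 10. Pool exhausted.

10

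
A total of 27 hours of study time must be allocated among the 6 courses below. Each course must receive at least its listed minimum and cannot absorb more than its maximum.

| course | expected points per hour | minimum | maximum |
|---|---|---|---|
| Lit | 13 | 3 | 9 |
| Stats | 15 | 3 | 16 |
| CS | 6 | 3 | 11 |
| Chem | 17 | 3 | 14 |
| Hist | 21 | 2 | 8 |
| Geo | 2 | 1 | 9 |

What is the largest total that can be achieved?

Meeting every minimum uses 3+3+3+3+2+1 = 15 hours, leaving 12.
Highest expected points per hour first: Hist 21 > Chem 17 > Stats 15 > Lit 13 > CS 6 > Geo 2.
Hist: +6 to 8 (cap) ; 6 left.
Chem: +6 (room for 11) → 9. Pool exhausted.
Total = 13×3 + 15×3 + 6×3 + 17×9 + 21×8 + 2×1 = 425.

425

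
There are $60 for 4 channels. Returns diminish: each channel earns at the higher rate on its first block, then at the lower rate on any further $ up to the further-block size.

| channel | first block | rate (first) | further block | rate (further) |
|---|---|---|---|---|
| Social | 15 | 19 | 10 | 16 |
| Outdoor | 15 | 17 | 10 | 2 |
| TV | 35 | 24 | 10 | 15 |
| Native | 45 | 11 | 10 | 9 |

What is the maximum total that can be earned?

Rank every tier by rate: TV/first 24 > Social/first 19 > Outdoor/first 17 > Social/second 16 > TV/second 15 > Native/first 11 > Native/second 9 > Outdoor/second 2.
TV/first (24): +35 ; 25 left.
Social/first (19): +15 ; 10 left.
10 remain; put them into Outdoor first at 17.
Total = 24×35 + 19×15 + 17×10 = 1295.

1295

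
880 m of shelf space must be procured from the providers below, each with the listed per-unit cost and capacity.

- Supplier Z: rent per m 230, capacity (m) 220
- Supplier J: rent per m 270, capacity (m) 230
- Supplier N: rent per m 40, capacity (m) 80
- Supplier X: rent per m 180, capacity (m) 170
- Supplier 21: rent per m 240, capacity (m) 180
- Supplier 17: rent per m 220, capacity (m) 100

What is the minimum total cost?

184700

Fill from the cheapest provider first.
Supplier N (40): use full 80 — 800 m to go.
Supplier X (180): use full 170 — 630 m to go.
Take 100 from Supplier 17 at 220 — need 530 more.
Supplier Z (230): use full 220 — 310 m to go.
Supplier 21 (240): use full 180 — 130 m to go.
Supplier J (270): take the remaining 130 — done.
Cost = 80×40 + 170×180 + 100×220 + 220×230 + 180×240 + 130×270 = 184700.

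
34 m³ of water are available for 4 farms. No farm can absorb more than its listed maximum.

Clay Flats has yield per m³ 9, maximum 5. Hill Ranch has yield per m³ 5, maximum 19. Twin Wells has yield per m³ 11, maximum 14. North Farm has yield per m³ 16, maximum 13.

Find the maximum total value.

417

Rank by yield per m³: North Farm 16 > Twin Wells 11 > Clay Flats 9 > Hill Ranch 5.
Give North Farm 13 to hit its cap of 13 ; 21 left.
Give Twin Wells 14 to hit its cap of 14 ; 7 left.
Clay Flats takes 5 to reach its cap of 5 ; 2 left.
Only 2 left; Hill Ranch takes them to reach 2.
Total = 9×5 + 5×2 + 11×14 + 16×13 = 417.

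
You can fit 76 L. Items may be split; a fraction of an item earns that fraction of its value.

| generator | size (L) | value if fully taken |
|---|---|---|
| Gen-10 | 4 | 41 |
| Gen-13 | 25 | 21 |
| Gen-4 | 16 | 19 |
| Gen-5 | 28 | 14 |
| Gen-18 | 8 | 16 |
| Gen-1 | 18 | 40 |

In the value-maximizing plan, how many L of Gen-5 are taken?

Rank by value-to-size ratio: Gen-10 41/4≈10.2, Gen-1 40/18≈2.22, Gen-18 16/8≈2, Gen-4 19/16≈1.19, Gen-13 21/25≈0.84, Gen-5 14/28≈0.5.
Take all of Gen-10 (4 L, value 41) — 72 L left.
Gen-1: take in full, 18 L for value 40 — 54 left.
All 8 L of Gen-18 fit (value 16) — 46 remain.
Gen-4: take in full, 16 L for value 19 — 30 left.
All 25 L of Gen-13 fit (value 21) — 5 remain.
Fill the last 5 L with part of Gen-5: 5/28 of it earns 2.5.

5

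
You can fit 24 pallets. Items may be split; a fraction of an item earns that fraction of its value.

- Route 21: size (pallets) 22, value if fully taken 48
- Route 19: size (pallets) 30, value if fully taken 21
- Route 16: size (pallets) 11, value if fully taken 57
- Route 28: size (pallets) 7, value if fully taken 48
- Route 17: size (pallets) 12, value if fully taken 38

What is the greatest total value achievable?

Best value per unit of size first: Route 28 48/7≈6.86, Route 16 57/11≈5.18, Route 17 38/12≈3.17, Route 21 48/22≈2.18, Route 19 21/30≈0.7.
Take all of Route 28 (7 pallets, value 48) — 17 pallets left.
Take all of Route 16 (11 pallets, value 57) — 6 pallets left.
6 pallets left: a 6/12 share of Route 17 gives 38×6/12 = 19.
Total value = 124.

124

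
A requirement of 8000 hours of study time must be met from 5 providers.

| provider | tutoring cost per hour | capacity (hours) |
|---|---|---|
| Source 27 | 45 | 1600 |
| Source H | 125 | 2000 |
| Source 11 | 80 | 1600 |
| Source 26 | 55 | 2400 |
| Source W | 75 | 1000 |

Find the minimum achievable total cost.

Cheapest first:
Source 27 at 45: take all 1600 hours → 6400 still needed.
Take 2400 from Source 26 at 55 → need 4000 more.
Take 1000 from Source W at 75 → need 3000 more.
Source 11 (80): use full 1600 → 1400 hours to go.
Source H (125): take the remaining 1400 → done.
Cost = 1600×45 + 2400×55 + 1000×75 + 1600×80 + 1400×125 = 582000.

582000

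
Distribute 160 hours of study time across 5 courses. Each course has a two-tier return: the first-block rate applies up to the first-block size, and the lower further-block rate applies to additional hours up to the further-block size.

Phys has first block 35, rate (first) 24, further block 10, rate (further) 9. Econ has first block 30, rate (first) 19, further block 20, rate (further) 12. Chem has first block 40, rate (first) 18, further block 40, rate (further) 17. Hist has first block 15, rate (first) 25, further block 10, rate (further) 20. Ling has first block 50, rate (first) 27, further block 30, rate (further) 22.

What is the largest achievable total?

Order all 10 blocks by rate: Ling/first 27 > Hist/first 25 > Phys/first 24 > Ling/second 22 > Hist/second 20 > Econ/first 19 > Chem/first 18 > Chem/second 17 > Econ/second 12 > Phys/second 9.
Ling first at 27: fill all 50 → 110 left.
Hist/first (25): +15 → 95 left.
Phys/first (24): +35 → 60 left.
Ling/second (22): +30 → 30 left.
Hist second at 20: fill all 10 → 20 left.
Econ/first: +20 of 30 at 19; pool empty.
Total = 27×50 + 25×15 + 24×35 + 22×30 + 20×10 + 19×20 = 3805.

3805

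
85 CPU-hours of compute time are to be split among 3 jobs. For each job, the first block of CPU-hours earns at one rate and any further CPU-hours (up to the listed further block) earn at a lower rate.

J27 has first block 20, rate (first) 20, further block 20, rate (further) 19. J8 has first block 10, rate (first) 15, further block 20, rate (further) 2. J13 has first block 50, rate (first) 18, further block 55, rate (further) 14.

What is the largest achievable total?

Order all 6 blocks by rate: J27/tier1 20 > J27/tier2 19 > J13/tier1 18 > J8/tier1 15 > J13/tier2 14 > J8/tier2 2.
J27 tier1 at 20: fill all 20 ; 65 left.
J27/tier2 (19): +20 ; 45 left.
J13/tier1: +45 of 50 at 18; pool empty.
Total = 20×20 + 19×20 + 18×45 = 1590.

1590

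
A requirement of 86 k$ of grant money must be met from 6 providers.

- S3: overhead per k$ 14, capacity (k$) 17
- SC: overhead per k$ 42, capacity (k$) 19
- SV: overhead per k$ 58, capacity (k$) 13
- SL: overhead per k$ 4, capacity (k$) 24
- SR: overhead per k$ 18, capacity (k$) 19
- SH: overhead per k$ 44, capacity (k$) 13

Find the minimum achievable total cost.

1782

Cheapest first:
SL (4): use full 24 ; 62 k$ to go.
Take 17 from S3 at 14 ; need 45 more.
SR at 18: take all 19 k$ ; 26 still needed.
Take 19 from SC at 42 ; need 7 more.
Take 7 from SH at 44 to finish.
SV: unused.
Cost = 24×4 + 17×14 + 19×18 + 19×42 + 7×44 = 1782.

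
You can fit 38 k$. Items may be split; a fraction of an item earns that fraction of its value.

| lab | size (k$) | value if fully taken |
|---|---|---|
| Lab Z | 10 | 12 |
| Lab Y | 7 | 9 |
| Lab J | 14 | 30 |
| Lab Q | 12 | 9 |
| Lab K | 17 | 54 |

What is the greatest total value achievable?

93

Best value per unit of size first: Lab K 54/17≈3.18, Lab J 30/14≈2.14, Lab Y 9/7≈1.29, Lab Z 12/10≈1.2, Lab Q 9/12≈0.75.
All 17 k$ of Lab K fit (value 54) — 21 remain.
All 14 k$ of Lab J fit (value 30) — 7 remain.
Take all of Lab Y (7 k$, value 9) — 0 k$ left.
Total value = 93.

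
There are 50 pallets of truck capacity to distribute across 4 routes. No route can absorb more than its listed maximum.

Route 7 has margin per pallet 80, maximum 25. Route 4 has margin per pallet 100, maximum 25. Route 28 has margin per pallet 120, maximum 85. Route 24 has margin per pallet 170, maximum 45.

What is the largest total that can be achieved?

8250

Order the routes by margin per pallet: Route 24 170 > Route 28 120 > Route 4 100 > Route 7 80.
Route 24 takes 45 to reach its cap of 45 ; 5 left.
Route 28: +5 (room for 85) → 5. Pool exhausted.
Total = 120×5 + 170×45 = 8250.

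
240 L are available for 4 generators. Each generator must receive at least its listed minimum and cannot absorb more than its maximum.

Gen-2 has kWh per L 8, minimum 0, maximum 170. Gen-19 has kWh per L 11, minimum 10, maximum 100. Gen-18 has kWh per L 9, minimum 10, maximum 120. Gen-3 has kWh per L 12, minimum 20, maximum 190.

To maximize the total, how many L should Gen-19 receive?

Meeting every minimum uses 0+10+10+20 = 40 L, leaving 200.
Highest kWh per L first: Gen-3 12 > Gen-19 11 > Gen-18 9 > Gen-2 8.
Gen-3: +170 to 190 (cap) — 30 left.
Only 30 left; Gen-19 takes them to reach 40.

40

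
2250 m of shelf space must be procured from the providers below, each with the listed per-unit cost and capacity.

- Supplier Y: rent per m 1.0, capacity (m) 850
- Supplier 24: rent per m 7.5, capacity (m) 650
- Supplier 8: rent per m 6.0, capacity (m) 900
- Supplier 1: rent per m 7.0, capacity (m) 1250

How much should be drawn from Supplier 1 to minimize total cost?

Cheapest first:
Supplier Y (1.0): use full 850 ; 1400 m to go.
Take 900 from Supplier 8 at 6.0 ; need 500 more.
Take 500 from Supplier 1 at 7.0 to finish.
Supplier 24: unused.

500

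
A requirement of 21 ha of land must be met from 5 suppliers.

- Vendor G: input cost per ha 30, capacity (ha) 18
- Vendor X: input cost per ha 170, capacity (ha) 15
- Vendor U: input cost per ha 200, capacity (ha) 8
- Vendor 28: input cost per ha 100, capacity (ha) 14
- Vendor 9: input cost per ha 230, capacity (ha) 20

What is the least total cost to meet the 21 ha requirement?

Cheapest first:
Vendor G at 30: take all 18 ha ; 3 still needed.
Take 3 from Vendor 28 at 100 to finish.
Vendor X, Vendor U, Vendor 9: unused.
Cost = 18×30 + 3×100 = 840.

840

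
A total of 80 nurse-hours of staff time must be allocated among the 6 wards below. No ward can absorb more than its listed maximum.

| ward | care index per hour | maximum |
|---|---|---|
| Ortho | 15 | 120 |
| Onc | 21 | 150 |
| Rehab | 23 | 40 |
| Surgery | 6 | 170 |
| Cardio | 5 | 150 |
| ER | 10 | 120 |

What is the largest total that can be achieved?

Rank by care index per hour: Rehab 23 > Onc 21 > Ortho 15 > ER 10 > Surgery 6 > Cardio 5.
Rehab: +40 to 40 (cap) — 40 left.
Onc: +40 (room for 150) → 40. Pool exhausted.
Total = 21×40 + 23×40 = 1760.

1760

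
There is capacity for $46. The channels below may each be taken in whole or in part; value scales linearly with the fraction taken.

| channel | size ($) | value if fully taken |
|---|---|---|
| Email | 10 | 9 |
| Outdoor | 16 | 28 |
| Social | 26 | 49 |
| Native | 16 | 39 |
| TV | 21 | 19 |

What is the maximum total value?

Best value per unit of size first: Native 39/16≈2.44, Social 49/26≈1.88, Outdoor 28/16≈1.75, TV 19/21≈0.905, Email 9/10≈0.9.
Take all of Native (16 $, value 39) — 30 $ left.
Social: take in full, 26 $ for value 49 — 4 left.
Fill the last 4 $ with part of Outdoor: 4/16 of it earns 7.
Total value = 95.

95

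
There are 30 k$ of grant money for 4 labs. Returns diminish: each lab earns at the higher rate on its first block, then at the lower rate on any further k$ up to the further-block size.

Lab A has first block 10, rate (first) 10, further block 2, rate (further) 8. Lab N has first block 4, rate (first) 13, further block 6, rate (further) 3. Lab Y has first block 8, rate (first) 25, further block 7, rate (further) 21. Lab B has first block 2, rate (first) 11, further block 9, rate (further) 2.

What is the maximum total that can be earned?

Rank every tier by rate: Lab Y/tier1 25 > Lab Y/tier2 21 > Lab N/tier1 13 > Lab B/tier1 11 > Lab A/tier1 10 > Lab A/tier2 8 > Lab N/tier2 3 > Lab B/tier2 2.
Lab Y/tier1 (25): +8 — 22 left.
Lab Y tier2 at 21: fill all 7 — 15 left.
Lab N/tier1 (13): +4 — 11 left.
Lab B/tier1 (11): +2 — 9 left.
9 remain; put them into Lab A tier1 at 10.
Total = 25×8 + 21×7 + 13×4 + 11×2 + 10×9 = 511.

511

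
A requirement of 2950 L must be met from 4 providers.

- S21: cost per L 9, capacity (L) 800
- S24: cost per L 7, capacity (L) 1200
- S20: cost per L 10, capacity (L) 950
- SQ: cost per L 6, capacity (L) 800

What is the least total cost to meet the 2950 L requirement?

21900

Use providers in increasing cost order.
SQ at 6: take all 800 L ; 2150 still needed.
S24 at 7: take all 1200 L ; 950 still needed.
S21 (9): use full 800 ; 150 L to go.
Take 150 from S20 at 10 to finish.
Cost = 800×6 + 1200×7 + 800×9 + 150×10 = 21900.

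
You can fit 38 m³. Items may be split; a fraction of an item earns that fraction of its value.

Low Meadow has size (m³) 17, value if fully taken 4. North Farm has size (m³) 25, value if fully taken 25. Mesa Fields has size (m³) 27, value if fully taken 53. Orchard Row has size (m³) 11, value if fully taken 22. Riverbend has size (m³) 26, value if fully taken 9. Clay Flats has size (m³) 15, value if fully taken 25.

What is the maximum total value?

75

Best value per unit of size first: Orchard Row 22/11≈2, Mesa Fields 53/27≈1.96, Clay Flats 25/15≈1.67, North Farm 25/25≈1, Riverbend 9/26≈0.346, Low Meadow 4/17≈0.235.
All 11 m³ of Orchard Row fit (value 22) ; 27 remain.
Take all of Mesa Fields (27 m³, value 53) ; 0 m³ left.
Total value = 75.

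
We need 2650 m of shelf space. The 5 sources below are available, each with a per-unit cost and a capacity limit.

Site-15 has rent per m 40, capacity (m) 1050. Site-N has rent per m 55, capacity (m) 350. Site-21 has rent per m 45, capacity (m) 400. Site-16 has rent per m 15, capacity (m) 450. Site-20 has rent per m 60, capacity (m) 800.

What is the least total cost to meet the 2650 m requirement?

Cheapest first:
Site-16 at 15: take all 450 m → 2200 still needed.
Site-15 (40): use full 1050 → 1150 m to go.
Site-21 (45): use full 400 → 750 m to go.
Site-N at 55: take all 350 m → 400 still needed.
Take 400 from Site-20 at 60 to finish.
Cost = 450×15 + 1050×40 + 400×45 + 350×55 + 400×60 = 110000.

110000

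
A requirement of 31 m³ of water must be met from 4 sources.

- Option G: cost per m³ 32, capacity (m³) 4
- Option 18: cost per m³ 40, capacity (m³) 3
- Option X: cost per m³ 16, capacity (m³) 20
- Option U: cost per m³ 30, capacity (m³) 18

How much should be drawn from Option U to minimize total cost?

11

Fill from the cheapest source first.
Option X (16): use full 20 — 11 m³ to go.
Option U at 30: take 11 of its 18 — requirement met.
Option G, Option 18: unused.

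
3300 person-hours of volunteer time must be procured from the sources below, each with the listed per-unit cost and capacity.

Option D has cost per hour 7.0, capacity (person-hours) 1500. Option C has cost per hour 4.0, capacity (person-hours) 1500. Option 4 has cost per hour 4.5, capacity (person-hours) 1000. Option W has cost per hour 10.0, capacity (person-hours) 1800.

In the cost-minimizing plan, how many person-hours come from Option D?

800

Fill from the cheapest source first.
Take 1500 from Option C at 4.0 → need 1800 more.
Option 4 (4.5): use full 1000 → 800 person-hours to go.
Option D at 7.0: take 800 of its 1500 → requirement met.
Option W: unused.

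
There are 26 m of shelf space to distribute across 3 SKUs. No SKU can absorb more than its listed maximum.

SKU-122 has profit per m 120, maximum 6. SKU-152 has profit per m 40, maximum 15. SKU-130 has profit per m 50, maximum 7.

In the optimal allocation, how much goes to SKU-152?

Highest profit per m first: SKU-122 120 > SKU-130 50 > SKU-152 40.
Give SKU-122 6 to hit its cap of 6 — 20 left.
SKU-130 takes 7 to reach its cap of 7 — 13 left.
Only 13 left; SKU-152 takes them to reach 13.

13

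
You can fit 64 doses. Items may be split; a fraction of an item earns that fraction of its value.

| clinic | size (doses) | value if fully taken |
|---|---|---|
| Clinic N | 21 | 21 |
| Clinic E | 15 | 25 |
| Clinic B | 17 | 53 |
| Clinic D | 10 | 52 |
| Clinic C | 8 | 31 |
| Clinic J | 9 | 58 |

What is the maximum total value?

Best value per unit of size first: Clinic J 58/9≈6.44, Clinic D 52/10≈5.2, Clinic C 31/8≈3.88, Clinic B 53/17≈3.12, Clinic E 25/15≈1.67, Clinic N 21/21≈1.
Take all of Clinic J (9 doses, value 58) → 55 doses left.
Clinic D: take in full, 10 doses for value 52 → 45 left.
Clinic C: take in full, 8 doses for value 31 → 37 left.
All 17 doses of Clinic B fit (value 53) → 20 remain.
Clinic E: take in full, 15 doses for value 25 → 5 left.
5 doses left: a 5/21 share of Clinic N gives 21×5/21 = 5.
Total value = 224.

224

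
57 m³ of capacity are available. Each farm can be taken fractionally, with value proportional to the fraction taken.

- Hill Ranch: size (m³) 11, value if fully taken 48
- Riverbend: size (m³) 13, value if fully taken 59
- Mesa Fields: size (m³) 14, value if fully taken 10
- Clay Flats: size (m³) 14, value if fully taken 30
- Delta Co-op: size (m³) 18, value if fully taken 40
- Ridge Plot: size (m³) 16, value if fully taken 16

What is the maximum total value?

Sort by value density: Riverbend 59/13≈4.54, Hill Ranch 48/11≈4.36, Delta Co-op 40/18≈2.22, Clay Flats 30/14≈2.14, Ridge Plot 16/16≈1, Mesa Fields 10/14≈0.714.
Riverbend: take in full, 13 m³ for value 59 ; 44 left.
Take all of Hill Ranch (11 m³, value 48) ; 33 m³ left.
Delta Co-op: take in full, 18 m³ for value 40 ; 15 left.
Take all of Clay Flats (14 m³, value 30) ; 1 m³ left.
1 m³ left: a 1/16 share of Ridge Plot gives 16×1/16 = 1.
Total value = 178.

178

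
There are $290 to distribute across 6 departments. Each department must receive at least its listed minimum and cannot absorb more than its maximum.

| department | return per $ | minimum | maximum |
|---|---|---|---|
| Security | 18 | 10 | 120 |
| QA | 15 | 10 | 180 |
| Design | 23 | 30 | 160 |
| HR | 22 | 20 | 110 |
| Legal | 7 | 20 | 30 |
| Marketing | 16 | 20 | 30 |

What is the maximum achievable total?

Meeting every minimum uses 10+10+30+20+20+20 = 110 $, leaving 180.
Order the departments by return per $: Design 23 > HR 22 > Security 18 > Marketing 16 > QA 15 > Legal 7.
Give Design 130 more to hit its cap of 160 — 50 left.
HR has room for 90 more but only 50 remain, so it gets 70.
Total = 18×10 + 15×10 + 23×160 + 22×70 + 7×20 + 16×20 = 6010.

6010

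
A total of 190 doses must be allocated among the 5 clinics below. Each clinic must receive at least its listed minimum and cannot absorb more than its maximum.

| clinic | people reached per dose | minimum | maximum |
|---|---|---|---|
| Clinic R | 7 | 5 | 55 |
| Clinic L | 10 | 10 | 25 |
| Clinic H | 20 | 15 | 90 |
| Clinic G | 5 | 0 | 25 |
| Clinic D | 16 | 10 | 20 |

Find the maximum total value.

Meeting every minimum uses 5+10+15+0+10 = 40 doses, leaving 150.
Order the clinics by people reached per dose: Clinic H 20 > Clinic D 16 > Clinic L 10 > Clinic R 7 > Clinic G 5.
Clinic H takes 75 more to reach its cap of 90 ; 75 left.
Clinic D takes 10 more to reach its cap of 20 ; 65 left.
Clinic L: +15 to 25 (cap) ; 50 left.
Clinic R takes 50 more to reach its cap of 55 ; 0 left.
Total = 7×55 + 10×25 + 20×90 + 16×20 = 2755.

2755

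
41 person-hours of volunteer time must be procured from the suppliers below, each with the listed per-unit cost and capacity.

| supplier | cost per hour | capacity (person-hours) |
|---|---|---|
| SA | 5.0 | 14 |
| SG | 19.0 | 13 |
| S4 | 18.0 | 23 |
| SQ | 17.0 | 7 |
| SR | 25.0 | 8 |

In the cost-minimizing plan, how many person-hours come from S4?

Cheapest first:
SA at 5.0: take all 14 person-hours → 27 still needed.
SQ (17.0): use full 7 → 20 person-hours to go.
Take 20 from S4 at 18.0 to finish.
SG, SR: unused.

20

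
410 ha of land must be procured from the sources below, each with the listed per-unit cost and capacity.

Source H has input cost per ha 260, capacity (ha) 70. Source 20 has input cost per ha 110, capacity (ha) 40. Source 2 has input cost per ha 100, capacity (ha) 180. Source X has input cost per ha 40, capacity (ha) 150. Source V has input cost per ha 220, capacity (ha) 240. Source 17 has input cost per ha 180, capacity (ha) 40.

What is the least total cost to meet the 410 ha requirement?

Fill from the cheapest source first.
Source X (40): use full 150 → 260 ha to go.
Source 2 (100): use full 180 → 80 ha to go.
Source 20 (110): use full 40 → 40 ha to go.
Source 17 at 180: take all 40 ha → 0 still needed.
Source V, Source H: unused.
Cost = 150×40 + 180×100 + 40×110 + 40×180 = 35600.

35600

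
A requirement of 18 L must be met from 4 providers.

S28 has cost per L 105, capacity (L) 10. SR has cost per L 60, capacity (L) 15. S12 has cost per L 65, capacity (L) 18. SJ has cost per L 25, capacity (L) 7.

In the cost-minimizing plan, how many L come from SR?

Use providers in increasing cost order.
SJ (25): use full 7 ; 11 L to go.
Take 11 from SR at 60 to finish.
S12, S28: unused.

11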